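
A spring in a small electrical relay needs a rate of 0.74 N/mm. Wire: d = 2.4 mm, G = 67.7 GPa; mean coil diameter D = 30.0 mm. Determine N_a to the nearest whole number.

N_a = Gd⁴/(8D³k) = (67.7×10³ × 2.4⁴)/(8 × 30.0³ × 0.74)
    = 2.24612e+06 / 159840 = 14.05 → 14 coils

14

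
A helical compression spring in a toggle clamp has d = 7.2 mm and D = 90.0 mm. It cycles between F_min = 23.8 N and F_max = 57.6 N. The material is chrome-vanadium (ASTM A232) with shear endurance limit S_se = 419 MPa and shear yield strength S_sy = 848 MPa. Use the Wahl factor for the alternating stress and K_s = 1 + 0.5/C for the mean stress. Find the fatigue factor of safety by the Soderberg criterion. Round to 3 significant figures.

C = D/d = 90.0/7.2 = 12.5000; K_W = (4C−1)/(4C−4)+0.615/C = 1.1144; K_s = 1+0.5/C = 1.0400
F_a = (F_max−F_min)/2 = 16.9 N; F_m = (F_max+F_min)/2 = 40.7 N
τ_a = K_W·8F_aD/(πd³) = 1.1144 × 10.377 = 11.564 MPa
τ_m = K_s·8F_mD/(πd³) = 1.0400 × 24.991 = 25.99 MPa
Soderberg: 1/n_f = τ_a/S_se + τ_m/S_sy = 11.564/419 + 25.99/848 = 0.02760 + 0.03065 = 0.058249
n_f = 1/0.058249 = 17.17

17.2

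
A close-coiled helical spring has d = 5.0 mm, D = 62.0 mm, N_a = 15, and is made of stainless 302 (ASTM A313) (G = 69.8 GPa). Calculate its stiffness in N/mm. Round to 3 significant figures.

k = Gd⁴/(8D³N_a) = (69.8×10³ × 5.0⁴) / (8 × 62.0³ × 15)
  = 4.3625e+07 / 2.85994e+07 = 1.5254 N/mm

1.53 N/mm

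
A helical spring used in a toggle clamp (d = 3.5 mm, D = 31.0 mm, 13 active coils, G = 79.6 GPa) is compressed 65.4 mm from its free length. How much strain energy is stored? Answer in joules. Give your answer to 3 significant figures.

k = Gd⁴/(8D³N_a) = (79.6×10³)(3.5⁴)/(8·31.0³·13) = 3.8554 N/mm
U = ½kδ² = 0.5 × 3.8554 × 65.4² = 8245 N·mm = 8.245 J

8.25 J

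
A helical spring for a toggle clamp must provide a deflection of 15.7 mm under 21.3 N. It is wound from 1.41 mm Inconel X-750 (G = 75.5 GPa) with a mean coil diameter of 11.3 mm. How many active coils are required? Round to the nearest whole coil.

19

Required rate k = F/δ = 21.3/15.7 = 1.3567 N/mm
N_a = Gd⁴/(8D³k) = (75.5×10³ × 1.41⁴)/(8 × 11.3³ × 1.3567)
    = 298417 / 15660.5 = 19.06 → 19 coils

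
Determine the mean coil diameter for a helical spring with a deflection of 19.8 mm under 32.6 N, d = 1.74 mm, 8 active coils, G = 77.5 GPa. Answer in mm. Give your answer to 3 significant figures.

18.9 mm

Required rate k = F/δ = 32.6/19.8 = 1.6465 N/mm
D = (Gd⁴/(8N_a·k))^(1/3) = (77.5×10³·1.74⁴/(8·8·1.6465))^(1/3)
  = (6741.65)^(1/3) = 18.8910 mm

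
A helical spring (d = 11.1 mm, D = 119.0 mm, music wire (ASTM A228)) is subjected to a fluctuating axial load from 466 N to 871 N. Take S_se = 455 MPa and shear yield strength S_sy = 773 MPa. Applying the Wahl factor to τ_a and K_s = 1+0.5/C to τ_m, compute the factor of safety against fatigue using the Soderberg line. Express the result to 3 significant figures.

C = D/d = 119.0/11.1 = 10.7207; K_W = (4C−1)/(4C−4)+0.615/C = 1.1345; K_s = 1+0.5/C = 1.0466
F_a = (F_max−F_min)/2 = 202.5 N; F_m = (F_max+F_min)/2 = 668.5 N
τ_a = K_W·8F_aD/(πd³) = 1.1345 × 44.869 = 50.904 MPa
τ_m = K_s·8F_mD/(πd³) = 1.0466 × 148.12 = 155.03 MPa
Soderberg: 1/n_f = τ_a/S_se + τ_m/S_sy = 50.904/455 + 155.03/773 = 0.11188 + 0.20056 = 0.31243
n_f = 1/0.31243 = 3.201

3.20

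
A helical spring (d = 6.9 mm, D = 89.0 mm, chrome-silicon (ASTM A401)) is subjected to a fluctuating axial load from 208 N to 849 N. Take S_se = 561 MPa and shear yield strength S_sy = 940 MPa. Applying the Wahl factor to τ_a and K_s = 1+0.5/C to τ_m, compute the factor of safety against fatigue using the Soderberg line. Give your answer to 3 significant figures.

1.19

C = D/d = 89.0/6.9 = 12.8986; K_W = (4C−1)/(4C−4)+0.615/C = 1.1107; K_s = 1+0.5/C = 1.0388
F_a = (F_max−F_min)/2 = 320.5 N; F_m = (F_max+F_min)/2 = 528.5 N
τ_a = K_W·8F_aD/(πd³) = 1.1107 × 221.11 = 245.59 MPa
τ_m = K_s·8F_mD/(πd³) = 1.0388 × 364.61 = 378.74 MPa
Soderberg: 1/n_f = τ_a/S_se + τ_m/S_sy = 245.59/561 + 378.74/940 = 0.43777 + 0.40292 = 0.84069
n_f = 1/0.84069 = 1.189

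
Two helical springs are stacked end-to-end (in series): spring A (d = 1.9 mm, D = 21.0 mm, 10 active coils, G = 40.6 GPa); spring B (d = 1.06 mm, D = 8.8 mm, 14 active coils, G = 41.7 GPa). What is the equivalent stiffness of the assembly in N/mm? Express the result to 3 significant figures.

k_A = Gd⁴/(8D³N_a) = (40.6×10³)(1.9⁴)/(8·21.0³·10) = 0.71416 N/mm
k_B = Gd⁴/(8D³N_a) = (41.7×10³)(1.06⁴)/(8·8.8³·14) = 0.68975 N/mm
Series: 1/k_eq = 1/0.71416 + 1/0.68975 = 2.8501; k_eq = 0.35087 N/mm

0.351 N/mm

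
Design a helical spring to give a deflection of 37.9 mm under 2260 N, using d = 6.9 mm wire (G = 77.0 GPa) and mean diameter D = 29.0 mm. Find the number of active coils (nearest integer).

15

Required rate k = F/δ = 2260/37.9 = 59.631 N/mm
N_a = Gd⁴/(8D³k) = (77.0×10³ × 6.9⁴)/(8 × 29.0³ × 59.631)
    = 1.74537e+08 / 1.16346e+07 = 15 → 15 coils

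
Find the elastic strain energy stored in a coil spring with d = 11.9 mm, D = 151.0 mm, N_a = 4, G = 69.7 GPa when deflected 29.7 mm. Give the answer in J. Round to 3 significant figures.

5.60 J

k = Gd⁴/(8D³N_a) = (69.7×10³)(11.9⁴)/(8·151.0³·4) = 12.686 N/mm
U = ½kδ² = 0.5 × 12.686 × 29.7² = 5595.3 N·mm = 5.5953 J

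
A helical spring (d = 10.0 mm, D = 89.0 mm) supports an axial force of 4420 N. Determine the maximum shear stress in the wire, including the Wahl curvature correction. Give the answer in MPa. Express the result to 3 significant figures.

1170 MPa

Spring index C = D/d = 89.0/10.0 = 8.9000
K_W = (4C−1)/(4C−4) + 0.615/C = 34.600/31.600 + 0.0691 = 1.1640
τ₀ = 8FD/(πd³) = 8·4420·89.0/(π·10.0³) = 3.14704e+06/3141.6 = 1001.7 MPa
τ_max = K·τ₀ = 1.1640 × 1001.7 = 1166.1 MPa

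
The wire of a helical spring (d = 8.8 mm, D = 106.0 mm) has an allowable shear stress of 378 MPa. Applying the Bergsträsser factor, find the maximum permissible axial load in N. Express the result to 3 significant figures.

859 N

C = D/d = 106.0/8.8 = 12.0455
K_B = (4C+2)/(4C−3) = 50.182/45.182 = 1.1107
τ_max = K·8FD/(πd³) → F_max = τ_allow·πd³/(8DK)
F_max = 378·π·8.8³/(8·106.0·1.1107) = 8.0926e+05/941.84 = 859.23 N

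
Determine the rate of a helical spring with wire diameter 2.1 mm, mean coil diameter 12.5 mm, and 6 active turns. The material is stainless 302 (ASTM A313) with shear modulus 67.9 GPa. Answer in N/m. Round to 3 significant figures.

k = Gd⁴/(8D³N_a) = (67.9×10³ × 2.1⁴) / (8 × 12.5³ × 6)
  = 1.32053e+06 / 93750 = 14.086 N/mm = 14086 N/m

14100 N/m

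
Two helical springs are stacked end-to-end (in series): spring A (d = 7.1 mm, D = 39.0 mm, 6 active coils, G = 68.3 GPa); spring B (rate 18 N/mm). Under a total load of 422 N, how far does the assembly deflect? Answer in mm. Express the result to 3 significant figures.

30.4 mm

k_A = Gd⁴/(8D³N_a) = (68.3×10³)(7.1⁴)/(8·39.0³·6) = 60.956 N/mm
Series: 1/k_eq = 1/60.956 + 1/18 = 0.071961; k_eq = 13.896 N/mm
δ = F/k_eq = 422/13.896 = 30.367 mm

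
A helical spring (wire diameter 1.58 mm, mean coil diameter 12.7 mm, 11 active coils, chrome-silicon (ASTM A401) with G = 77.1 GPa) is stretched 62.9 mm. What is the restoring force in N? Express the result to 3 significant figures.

k = Gd⁴/(8D³N_a) = (77.1×10³)(1.58⁴)/(8·12.7³·11) = 2.6656 N/mm
F = k·δ = 2.6656 × 62.9 = 167.66 N

168 N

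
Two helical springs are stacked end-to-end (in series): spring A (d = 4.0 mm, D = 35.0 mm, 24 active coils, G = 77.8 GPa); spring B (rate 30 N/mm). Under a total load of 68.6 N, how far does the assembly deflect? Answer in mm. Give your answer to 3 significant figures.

k_A = Gd⁴/(8D³N_a) = (77.8×10³)(4.0⁴)/(8·35.0³·24) = 2.4194 N/mm
Series: 1/k_eq = 1/2.4194 + 1/30 = 0.44665; k_eq = 2.2389 N/mm
δ = F/k_eq = 68.6/2.2389 = 30.64 mm

30.6 mm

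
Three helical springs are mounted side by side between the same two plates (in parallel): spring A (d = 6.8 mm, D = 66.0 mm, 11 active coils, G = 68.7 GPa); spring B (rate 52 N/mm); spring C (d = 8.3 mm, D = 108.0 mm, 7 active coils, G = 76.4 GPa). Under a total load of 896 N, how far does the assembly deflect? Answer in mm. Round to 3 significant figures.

14.2 mm

k_A = Gd⁴/(8D³N_a) = (68.7×10³)(6.8⁴)/(8·66.0³·11) = 5.806 N/mm
k_C = Gd⁴/(8D³N_a) = (76.4×10³)(8.3⁴)/(8·108.0³·7) = 5.1398 N/mm
Parallel: k_eq = 5.806 + 52 + 5.1398 = 62.946 N/mm
δ = F/k_eq = 896/62.946 = 14.234 mm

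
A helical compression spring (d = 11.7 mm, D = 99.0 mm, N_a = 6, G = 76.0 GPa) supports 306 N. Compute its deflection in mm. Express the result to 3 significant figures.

k = Gd⁴/(8D³N_a) = (76.0×10³)(11.7⁴)/(8·99.0³·6) = 30.578 N/mm
δ = F/k = 306 / 30.578 = 10.007 mm

10.0 mm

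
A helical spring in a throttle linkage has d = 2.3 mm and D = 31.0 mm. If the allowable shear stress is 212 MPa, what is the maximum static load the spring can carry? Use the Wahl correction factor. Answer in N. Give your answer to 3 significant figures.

C = D/d = 31.0/2.3 = 13.4783
K_W = (4C−1)/(4C−4) + 0.615/C = 52.913/49.913 + 0.0456 = 1.1057
τ_max = K·8FD/(πd³) → F_max = τ_allow·πd³/(8DK)
F_max = 212·π·2.3³/(8·31.0·1.1057) = 8103.4/274.22 = 29.551 N

29.6 N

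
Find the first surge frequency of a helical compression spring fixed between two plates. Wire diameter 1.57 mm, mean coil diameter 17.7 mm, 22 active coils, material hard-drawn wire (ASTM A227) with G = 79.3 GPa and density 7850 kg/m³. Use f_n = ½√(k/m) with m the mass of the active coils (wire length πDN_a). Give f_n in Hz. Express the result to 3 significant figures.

k = Gd⁴/(8D³N_a) = (79.3×10³)(1.57⁴)/(8·17.7³·22) = 0.49367 N/mm = 493.67 N/m
Wire length L = πDN_a = π·17.7·22 = 1223.3 mm
m = ρ·(πd²/4)·L = 7850 × 1.9359×10⁻⁶ m² × 1.2233 m = 0.018591 kg
f_n = ½√(k/m) = 0.5·√(493.67/0.018591) = 0.5·√(26554) = 81.477 Hz

81.5 Hz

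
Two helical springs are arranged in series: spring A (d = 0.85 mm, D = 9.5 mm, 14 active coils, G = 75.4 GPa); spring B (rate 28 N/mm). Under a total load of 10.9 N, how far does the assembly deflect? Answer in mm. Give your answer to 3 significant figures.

k_A = Gd⁴/(8D³N_a) = (75.4×10³)(0.85⁴)/(8·9.5³·14) = 0.40988 N/mm
Series: 1/k_eq = 1/0.40988 + 1/28 = 2.4754; k_eq = 0.40397 N/mm
δ = F/k_eq = 10.9/0.40397 = 26.982 mm

27.0 mm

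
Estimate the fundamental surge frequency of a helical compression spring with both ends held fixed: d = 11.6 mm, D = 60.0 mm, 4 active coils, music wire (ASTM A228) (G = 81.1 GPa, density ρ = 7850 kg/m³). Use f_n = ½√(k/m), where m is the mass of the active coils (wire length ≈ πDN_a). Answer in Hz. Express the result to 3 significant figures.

291 Hz

k = Gd⁴/(8D³N_a) = (81.1×10³)(11.6⁴)/(8·60.0³·4) = 212.45 N/mm = 2.1245e+05 N/m
Wire length L = πDN_a = π·60.0·4 = 753.98 mm
m = ρ·(πd²/4)·L = 7850 × 105.68×10⁻⁶ m² × 0.75398 m = 0.62551 kg
f_n = ½√(k/m) = 0.5·√(2.1245e+05/0.62551) = 0.5·√(3.3964e+05) = 291.39 Hz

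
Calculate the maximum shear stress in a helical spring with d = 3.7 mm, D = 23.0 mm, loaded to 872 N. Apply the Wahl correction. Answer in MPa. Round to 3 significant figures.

1250 MPa

Spring index C = D/d = 23.0/3.7 = 6.2162
K_W = (4C−1)/(4C−4) + 0.615/C = 23.865/20.865 + 0.0989 = 1.2427
τ₀ = 8FD/(πd³) = 8·872·23.0/(π·3.7³) = 160448/159.13 = 1008.3 MPa
τ_max = K·τ₀ = 1.2427 × 1008.3 = 1253 MPa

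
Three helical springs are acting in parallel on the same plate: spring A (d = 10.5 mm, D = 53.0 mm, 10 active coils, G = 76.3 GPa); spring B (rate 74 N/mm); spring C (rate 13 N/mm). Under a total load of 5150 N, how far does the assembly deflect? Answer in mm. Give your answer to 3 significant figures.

k_A = Gd⁴/(8D³N_a) = (76.3×10³)(10.5⁴)/(8·53.0³·10) = 77.869 N/mm
Parallel: k_eq = 77.869 + 74 + 13 = 164.87 N/mm
δ = F/k_eq = 5150/164.87 = 31.237 mm

31.2 mm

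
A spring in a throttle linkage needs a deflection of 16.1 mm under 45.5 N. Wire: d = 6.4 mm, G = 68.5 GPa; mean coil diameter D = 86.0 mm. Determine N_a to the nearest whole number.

Required rate k = F/δ = 45.5/16.1 = 2.8261 N/mm
N_a = Gd⁴/(8D³k) = (68.5×10³ × 6.4⁴)/(8 × 86.0³ × 2.8261)
    = 1.14924e+08 / 1.43804e+07 = 7.992 → 8 coils

8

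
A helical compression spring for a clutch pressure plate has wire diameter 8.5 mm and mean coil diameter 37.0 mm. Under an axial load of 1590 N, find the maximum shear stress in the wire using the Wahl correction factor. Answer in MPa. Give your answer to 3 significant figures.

333 MPa

Spring index C = D/d = 37.0/8.5 = 4.3529
K_W = (4C−1)/(4C−4) + 0.615/C = 16.412/13.412 + 0.1413 = 1.3650
τ₀ = 8FD/(πd³) = 8·1590·37.0/(π·8.5³) = 470640/1929.3 = 243.94 MPa
τ_max = K·τ₀ = 1.3650 × 243.94 = 332.97 MPa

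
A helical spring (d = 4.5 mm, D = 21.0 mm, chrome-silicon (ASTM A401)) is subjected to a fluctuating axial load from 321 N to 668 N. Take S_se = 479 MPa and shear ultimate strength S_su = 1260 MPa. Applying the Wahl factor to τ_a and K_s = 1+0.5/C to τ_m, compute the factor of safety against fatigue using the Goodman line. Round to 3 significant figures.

1.86

C = D/d = 21.0/4.5 = 4.6667; K_W = (4C−1)/(4C−4)+0.615/C = 1.3363; K_s = 1+0.5/C = 1.1071
F_a = (F_max−F_min)/2 = 173.5 N; F_m = (F_max+F_min)/2 = 494.5 N
τ_a = K_W·8F_aD/(πd³) = 1.3363 × 101.82 = 136.06 MPa
τ_m = K_s·8F_mD/(πd³) = 1.1071 × 290.19 = 321.29 MPa
Goodman: 1/n_f = τ_a/S_se + τ_m/S_su = 136.06/479 + 321.29/1260 = 0.28405 + 0.25499 = 0.53904
n_f = 1/0.53904 = 1.855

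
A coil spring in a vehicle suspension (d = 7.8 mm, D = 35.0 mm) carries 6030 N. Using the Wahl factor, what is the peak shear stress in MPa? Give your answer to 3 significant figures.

Spring index C = D/d = 35.0/7.8 = 4.4872
K_W = (4C−1)/(4C−4) + 0.615/C = 16.949/13.949 + 0.1371 = 1.3521
τ₀ = 8FD/(πd³) = 8·6030·35.0/(π·7.8³) = 1.6884e+06/1490.8 = 1132.5 MPa
τ_max = K·τ₀ = 1.3521 × 1132.5 = 1531.3 MPa

1530 MPa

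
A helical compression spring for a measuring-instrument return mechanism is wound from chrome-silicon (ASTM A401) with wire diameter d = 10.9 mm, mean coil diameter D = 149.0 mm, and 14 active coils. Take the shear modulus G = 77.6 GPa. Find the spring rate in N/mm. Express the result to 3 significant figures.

2.96 N/mm

k = Gd⁴/(8D³N_a) = (77.6×10³ × 10.9⁴) / (8 × 149.0³ × 14)
  = 1.09539e+09 / 3.7049e+08 = 2.9566 N/mm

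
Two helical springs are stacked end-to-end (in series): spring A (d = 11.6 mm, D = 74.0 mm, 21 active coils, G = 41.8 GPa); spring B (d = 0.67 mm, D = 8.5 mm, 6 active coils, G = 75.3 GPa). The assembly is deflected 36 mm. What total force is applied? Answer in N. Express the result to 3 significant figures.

k_A = Gd⁴/(8D³N_a) = (41.8×10³)(11.6⁴)/(8·74.0³·21) = 11.117 N/mm
k_B = Gd⁴/(8D³N_a) = (75.3×10³)(0.67⁴)/(8·8.5³·6) = 0.51475 N/mm
Series: 1/k_eq = 1/11.117 + 1/0.51475 = 2.0326; k_eq = 0.49197 N/mm
F = k_eq·δ = 0.49197·36 = 17.711 N

17.7 N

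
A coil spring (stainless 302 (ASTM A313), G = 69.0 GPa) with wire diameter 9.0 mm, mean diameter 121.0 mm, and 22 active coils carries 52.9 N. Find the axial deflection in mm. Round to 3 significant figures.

k = Gd⁴/(8D³N_a) = (69.0×10³)(9.0⁴)/(8·121.0³·22) = 1.4519 N/mm
δ = F/k = 52.9 / 1.4519 = 36.434 mm

36.4 mm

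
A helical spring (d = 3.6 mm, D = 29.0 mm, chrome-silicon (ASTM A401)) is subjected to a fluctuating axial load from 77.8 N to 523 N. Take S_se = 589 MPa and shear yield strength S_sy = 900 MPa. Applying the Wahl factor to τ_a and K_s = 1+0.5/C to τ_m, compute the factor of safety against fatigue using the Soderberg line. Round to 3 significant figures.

C = D/d = 29.0/3.6 = 8.0556; K_W = (4C−1)/(4C−4)+0.615/C = 1.1826; K_s = 1+0.5/C = 1.0621
F_a = (F_max−F_min)/2 = 222.6 N; F_m = (F_max+F_min)/2 = 300.4 N
τ_a = K_W·8F_aD/(πd³) = 1.1826 × 352.33 = 416.69 MPa
τ_m = K_s·8F_mD/(πd³) = 1.0621 × 475.48 = 504.99 MPa
Soderberg: 1/n_f = τ_a/S_se + τ_m/S_sy = 416.69/589 + 504.99/900 = 0.70745 + 0.56110 = 1.2685
n_f = 1/1.2685 = 0.7883

0.788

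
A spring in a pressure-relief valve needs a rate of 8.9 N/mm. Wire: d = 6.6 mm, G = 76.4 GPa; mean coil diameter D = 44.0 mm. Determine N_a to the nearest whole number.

24

N_a = Gd⁴/(8D³k) = (76.4×10³ × 6.6⁴)/(8 × 44.0³ × 8.9)
    = 1.44967e+08 / 6.0651e+06 = 23.9 → 24 coils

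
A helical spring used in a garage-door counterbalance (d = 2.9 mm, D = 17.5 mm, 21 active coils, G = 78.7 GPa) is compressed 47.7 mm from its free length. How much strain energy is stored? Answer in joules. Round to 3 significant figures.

7.03 J

k = Gd⁴/(8D³N_a) = (78.7×10³)(2.9⁴)/(8·17.5³·21) = 6.1822 N/mm
U = ½kδ² = 0.5 × 6.1822 × 47.7² = 7033.2 N·mm = 7.0332 J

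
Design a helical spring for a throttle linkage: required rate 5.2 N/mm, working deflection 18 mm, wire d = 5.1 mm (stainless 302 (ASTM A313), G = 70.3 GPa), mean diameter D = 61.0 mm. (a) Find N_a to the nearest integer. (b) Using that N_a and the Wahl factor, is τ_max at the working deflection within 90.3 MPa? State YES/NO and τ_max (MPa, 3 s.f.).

(a) 5 coils; (b) NO, τ_max = 124 MPa

N_a = Gd⁴/(8D³k) = (70.3×10³)(5.1⁴)/(8·61.0³·5.2) = 5.037 → N_a = 5
Actual rate k = Gd⁴/(8D³·5) = 5.2383 N/mm
Working load F = kδ = 5.2383·18 = 94.289 N
C = 61.0/5.1 = 11.9608; K_W = (4C−1)/(4C−4)+0.615/C = 1.1198
τ_max = K_W·8FD/(πd³) = 1.1198·110.41 = 123.64 MPa
τ_max > 90.3 MPa → exceeds allowable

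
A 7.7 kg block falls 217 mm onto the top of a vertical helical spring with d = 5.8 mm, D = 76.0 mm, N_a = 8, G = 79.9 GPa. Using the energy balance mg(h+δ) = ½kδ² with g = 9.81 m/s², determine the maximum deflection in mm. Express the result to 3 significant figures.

k = Gd⁴/(8D³N_a) = (79.9×10³)(5.8⁴)/(8·76.0³·8) = 3.2184 N/mm
W = mg = 7.7 × 9.81 = 75.537 N
½kδ² − Wδ − Wh = 0 → δ = (W + √(W² + 2kWh))/k
δ = (75.537 + √(5705.8 + 105509))/3.2184 = (75.537 + 333.49)/3.2184 = 127.09 mm

127 mm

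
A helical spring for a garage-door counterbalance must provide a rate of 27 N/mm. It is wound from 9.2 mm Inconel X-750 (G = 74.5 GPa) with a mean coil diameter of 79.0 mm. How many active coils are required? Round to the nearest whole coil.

5

N_a = Gd⁴/(8D³k) = (74.5×10³ × 9.2⁴)/(8 × 79.0³ × 27)
    = 5.33713e+08 / 1.06496e+08 = 5.012 → 5 coils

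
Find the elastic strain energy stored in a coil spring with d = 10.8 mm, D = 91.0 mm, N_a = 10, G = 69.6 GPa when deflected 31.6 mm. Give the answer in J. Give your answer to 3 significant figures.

7.84 J

k = Gd⁴/(8D³N_a) = (69.6×10³)(10.8⁴)/(8·91.0³·10) = 15.707 N/mm
U = ½kδ² = 0.5 × 15.707 × 31.6² = 7842.1 N·mm = 7.8421 J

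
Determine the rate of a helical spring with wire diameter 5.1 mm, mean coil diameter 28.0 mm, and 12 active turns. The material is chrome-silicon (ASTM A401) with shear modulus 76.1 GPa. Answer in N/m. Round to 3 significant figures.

24400 N/m

k = Gd⁴/(8D³N_a) = (76.1×10³ × 5.1⁴) / (8 × 28.0³ × 12)
  = 5.14832e+07 / 2.10739e+06 = 24.43 N/mm = 24430 N/m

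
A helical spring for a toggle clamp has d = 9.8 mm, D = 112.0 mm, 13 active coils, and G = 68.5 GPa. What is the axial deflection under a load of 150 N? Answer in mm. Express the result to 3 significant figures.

k = Gd⁴/(8D³N_a) = (68.5×10³)(9.8⁴)/(8·112.0³·13) = 4.3242 N/mm
δ = F/k = 150 / 4.3242 = 34.688 mm

34.7 mm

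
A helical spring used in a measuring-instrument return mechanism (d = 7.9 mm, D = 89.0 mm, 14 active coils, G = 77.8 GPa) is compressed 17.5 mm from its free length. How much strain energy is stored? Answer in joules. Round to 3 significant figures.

k = Gd⁴/(8D³N_a) = (77.8×10³)(7.9⁴)/(8·89.0³·14) = 3.838 N/mm
U = ½kδ² = 0.5 × 3.838 × 17.5² = 587.69 N·mm = 0.58769 J

0.588 J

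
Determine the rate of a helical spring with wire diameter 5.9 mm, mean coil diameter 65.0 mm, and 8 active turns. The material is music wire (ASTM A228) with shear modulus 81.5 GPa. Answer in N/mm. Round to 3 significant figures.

5.62 N/mm

k = Gd⁴/(8D³N_a) = (81.5×10³ × 5.9⁴) / (8 × 65.0³ × 8)
  = 9.87565e+07 / 1.7576e+07 = 5.6188 N/mm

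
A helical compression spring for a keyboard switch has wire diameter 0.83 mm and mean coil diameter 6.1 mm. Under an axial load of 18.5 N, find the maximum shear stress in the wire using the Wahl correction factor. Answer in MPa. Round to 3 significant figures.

Spring index C = D/d = 6.1/0.83 = 7.3494
K_W = (4C−1)/(4C−4) + 0.615/C = 28.398/25.398 + 0.0837 = 1.2018
τ₀ = 8FD/(πd³) = 8·18.5·6.1/(π·0.83³) = 902.8/1.7963 = 502.58 MPa
τ_max = K·τ₀ = 1.2018 × 502.58 = 604 MPa

604 MPa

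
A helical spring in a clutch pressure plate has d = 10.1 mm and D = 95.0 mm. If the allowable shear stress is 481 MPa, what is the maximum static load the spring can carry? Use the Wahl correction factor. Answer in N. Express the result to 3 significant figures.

C = D/d = 95.0/10.1 = 9.4059
K_W = (4C−1)/(4C−4) + 0.615/C = 36.624/33.624 + 0.0654 = 1.1546
τ_max = K·8FD/(πd³) → F_max = τ_allow·πd³/(8DK)
F_max = 481·π·10.1³/(8·95.0·1.1546) = 1.5569e+06/877.5 = 1774.2 N

1770 N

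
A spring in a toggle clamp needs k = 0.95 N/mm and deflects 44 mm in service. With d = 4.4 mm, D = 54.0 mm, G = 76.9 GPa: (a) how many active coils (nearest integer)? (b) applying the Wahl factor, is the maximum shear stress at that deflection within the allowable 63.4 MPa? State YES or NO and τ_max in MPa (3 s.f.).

(a) 24 coils; (b) NO, τ_max = 75.6 MPa

N_a = Gd⁴/(8D³k) = (76.9×10³)(4.4⁴)/(8·54.0³·0.95) = 24.08 → N_a = 24
Actual rate k = Gd⁴/(8D³·24) = 0.95335 N/mm
Working load F = kδ = 0.95335·44 = 41.948 N
C = 54.0/4.4 = 12.2727; K_W = (4C−1)/(4C−4)+0.615/C = 1.1166
τ_max = K_W·8FD/(πd³) = 1.1166·67.715 = 75.613 MPa
τ_max > 63.4 MPa → exceeds allowable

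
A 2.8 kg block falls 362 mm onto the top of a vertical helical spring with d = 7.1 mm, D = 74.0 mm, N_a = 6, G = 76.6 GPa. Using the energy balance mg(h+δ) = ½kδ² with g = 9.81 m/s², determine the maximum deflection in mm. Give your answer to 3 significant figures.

k = Gd⁴/(8D³N_a) = (76.6×10³)(7.1⁴)/(8·74.0³·6) = 10.008 N/mm
W = mg = 2.8 × 9.81 = 27.468 N
½kδ² − Wδ − Wh = 0 → δ = (W + √(W² + 2kWh))/k
δ = (27.468 + √(754.49 + 199018))/10.008 = (27.468 + 446.96)/10.008 = 47.407 mm

47.4 mm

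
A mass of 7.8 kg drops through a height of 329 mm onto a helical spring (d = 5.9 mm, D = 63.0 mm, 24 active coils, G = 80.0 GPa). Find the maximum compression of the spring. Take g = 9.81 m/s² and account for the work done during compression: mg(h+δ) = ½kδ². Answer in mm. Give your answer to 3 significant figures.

200 mm

k = Gd⁴/(8D³N_a) = (80.0×10³)(5.9⁴)/(8·63.0³·24) = 2.0192 N/mm
W = mg = 7.8 × 9.81 = 76.518 N
½kδ² − Wδ − Wh = 0 → δ = (W + √(W² + 2kWh))/k
δ = (76.518 + √(5855 + 101663))/2.0192 = (76.518 + 327.9)/2.0192 = 200.29 mm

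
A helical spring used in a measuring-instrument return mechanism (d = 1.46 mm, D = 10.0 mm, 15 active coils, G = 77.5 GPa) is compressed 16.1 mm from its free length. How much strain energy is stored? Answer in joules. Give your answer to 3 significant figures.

0.380 J

k = Gd⁴/(8D³N_a) = (77.5×10³)(1.46⁴)/(8·10.0³·15) = 2.9345 N/mm
U = ½kδ² = 0.5 × 2.9345 × 16.1² = 380.32 N·mm = 0.38032 J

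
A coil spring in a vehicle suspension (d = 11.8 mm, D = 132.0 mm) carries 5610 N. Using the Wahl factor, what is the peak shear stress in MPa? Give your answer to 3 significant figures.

1300 MPa

Spring index C = D/d = 132.0/11.8 = 11.1864
K_W = (4C−1)/(4C−4) + 0.615/C = 43.746/40.746 + 0.0550 = 1.1286
τ₀ = 8FD/(πd³) = 8·5610·132.0/(π·11.8³) = 5.92416e+06/5161.7 = 1147.7 MPa
τ_max = K·τ₀ = 1.1286 × 1147.7 = 1295.3 MPa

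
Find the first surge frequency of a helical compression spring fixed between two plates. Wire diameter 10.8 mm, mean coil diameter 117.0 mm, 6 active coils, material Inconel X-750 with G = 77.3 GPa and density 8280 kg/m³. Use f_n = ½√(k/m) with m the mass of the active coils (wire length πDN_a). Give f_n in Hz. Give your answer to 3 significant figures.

45.2 Hz

k = Gd⁴/(8D³N_a) = (77.3×10³)(10.8⁴)/(8·117.0³·6) = 13.68 N/mm = 13680 N/m
Wire length L = πDN_a = π·117.0·6 = 2205.4 mm
m = ρ·(πd²/4)·L = 8280 × 91.609×10⁻⁶ m² × 2.2054 m = 1.6728 kg
f_n = ½√(k/m) = 0.5·√(13680/1.6728) = 0.5·√(8177.5) = 45.215 Hz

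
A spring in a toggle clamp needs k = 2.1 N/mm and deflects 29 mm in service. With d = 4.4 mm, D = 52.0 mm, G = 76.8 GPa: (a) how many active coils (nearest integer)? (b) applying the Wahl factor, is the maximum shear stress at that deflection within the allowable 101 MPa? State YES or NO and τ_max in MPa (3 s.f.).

(a) 12 coils; (b) NO, τ_max = 108 MPa

N_a = Gd⁴/(8D³k) = (76.8×10³)(4.4⁴)/(8·52.0³·2.1) = 12.19 → N_a = 12
Actual rate k = Gd⁴/(8D³·12) = 2.1325 N/mm
Working load F = kδ = 2.1325·29 = 61.843 N
C = 52.0/4.4 = 11.8182; K_W = (4C−1)/(4C−4)+0.615/C = 1.1214
τ_max = K_W·8FD/(πd³) = 1.1214·96.133 = 107.8 MPa
τ_max > 101 MPa → exceeds allowable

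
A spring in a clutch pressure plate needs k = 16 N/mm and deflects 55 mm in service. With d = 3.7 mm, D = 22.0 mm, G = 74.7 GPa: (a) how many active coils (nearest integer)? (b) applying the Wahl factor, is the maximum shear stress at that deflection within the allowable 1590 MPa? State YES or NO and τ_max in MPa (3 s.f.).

(a) 10 coils; (b) YES, τ_max = 1250 MPa

N_a = Gd⁴/(8D³k) = (74.7×10³)(3.7⁴)/(8·22.0³·16) = 10.27 → N_a = 10
Actual rate k = Gd⁴/(8D³·10) = 16.435 N/mm
Working load F = kδ = 16.435·55 = 903.92 N
C = 22.0/3.7 = 5.9459; K_W = (4C−1)/(4C−4)+0.615/C = 1.2551
τ_max = K_W·8FD/(πd³) = 1.2551·999.75 = 1254.8 MPa
τ_max ≤ 1590 MPa → acceptable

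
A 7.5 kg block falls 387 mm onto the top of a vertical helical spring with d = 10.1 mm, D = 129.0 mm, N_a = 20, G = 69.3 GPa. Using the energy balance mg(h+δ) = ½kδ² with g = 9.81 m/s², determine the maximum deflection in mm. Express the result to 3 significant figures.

203 mm

k = Gd⁴/(8D³N_a) = (69.3×10³)(10.1⁴)/(8·129.0³·20) = 2.0996 N/mm
W = mg = 7.5 × 9.81 = 73.575 N
½kδ² − Wδ − Wh = 0 → δ = (W + √(W² + 2kWh))/k
δ = (73.575 + √(5413.3 + 119564))/2.0996 = (73.575 + 353.52)/2.0996 = 203.42 mm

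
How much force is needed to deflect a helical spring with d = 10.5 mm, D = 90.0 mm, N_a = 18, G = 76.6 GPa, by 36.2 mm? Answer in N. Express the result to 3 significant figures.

k = Gd⁴/(8D³N_a) = (76.6×10³)(10.5⁴)/(8·90.0³·18) = 8.8694 N/mm
F = k·δ = 8.8694 × 36.2 = 321.07 N

321 N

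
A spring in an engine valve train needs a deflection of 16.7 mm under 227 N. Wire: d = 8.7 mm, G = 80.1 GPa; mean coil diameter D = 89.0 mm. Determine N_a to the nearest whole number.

6

Required rate k = F/δ = 227/16.7 = 13.593 N/mm
N_a = Gd⁴/(8D³k) = (80.1×10³ × 8.7⁴)/(8 × 89.0³ × 13.593)
    = 4.58891e+08 / 7.66601e+07 = 5.986 → 6 coils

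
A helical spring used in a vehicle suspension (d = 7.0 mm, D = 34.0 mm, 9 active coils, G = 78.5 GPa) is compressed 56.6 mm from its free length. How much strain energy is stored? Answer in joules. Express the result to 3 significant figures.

107 J

k = Gd⁴/(8D³N_a) = (78.5×10³)(7.0⁴)/(8·34.0³·9) = 66.603 N/mm
U = ½kδ² = 0.5 × 66.603 × 56.6² = 1.0668e+05 N·mm = 106.68 J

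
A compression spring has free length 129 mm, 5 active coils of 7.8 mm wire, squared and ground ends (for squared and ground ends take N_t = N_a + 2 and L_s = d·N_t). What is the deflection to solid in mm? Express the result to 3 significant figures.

N_t = 7; L_s = 7.8·7 = 54.6 mm
δ_solid = L₀ − L_s = 129 − 54.6 = 74.4 mm

74.4 mm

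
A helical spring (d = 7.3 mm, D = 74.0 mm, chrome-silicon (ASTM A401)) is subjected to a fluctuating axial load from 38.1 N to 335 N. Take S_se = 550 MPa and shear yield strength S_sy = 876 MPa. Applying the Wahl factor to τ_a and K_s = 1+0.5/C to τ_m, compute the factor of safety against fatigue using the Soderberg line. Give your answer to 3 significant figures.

C = D/d = 74.0/7.3 = 10.1370; K_W = (4C−1)/(4C−4)+0.615/C = 1.1428; K_s = 1+0.5/C = 1.0493
F_a = (F_max−F_min)/2 = 148.45 N; F_m = (F_max+F_min)/2 = 186.55 N
τ_a = K_W·8F_aD/(πd³) = 1.1428 × 71.909 = 82.174 MPa
τ_m = K_s·8F_mD/(πd³) = 1.0493 × 90.365 = 94.822 MPa
Soderberg: 1/n_f = τ_a/S_se + τ_m/S_sy = 82.174/550 + 94.822/876 = 0.14941 + 0.10824 = 0.25765
n_f = 1/0.25765 = 3.881

3.88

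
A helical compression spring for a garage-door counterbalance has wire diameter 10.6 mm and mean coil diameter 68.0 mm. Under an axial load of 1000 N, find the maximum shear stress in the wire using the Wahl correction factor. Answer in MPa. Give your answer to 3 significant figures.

Spring index C = D/d = 68.0/10.6 = 6.4151
K_W = (4C−1)/(4C−4) + 0.615/C = 24.660/21.660 + 0.0959 = 1.2344
τ₀ = 8FD/(πd³) = 8·1000·68.0/(π·10.6³) = 544000/3741.7 = 145.39 MPa
τ_max = K·τ₀ = 1.2344 × 145.39 = 179.46 MPa

179 MPa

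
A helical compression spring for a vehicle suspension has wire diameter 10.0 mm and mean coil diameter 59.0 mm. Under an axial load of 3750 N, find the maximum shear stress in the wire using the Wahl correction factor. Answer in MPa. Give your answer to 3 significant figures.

Spring index C = D/d = 59.0/10.0 = 5.9000
K_W = (4C−1)/(4C−4) + 0.615/C = 22.600/19.600 + 0.1042 = 1.2573
τ₀ = 8FD/(πd³) = 8·3750·59.0/(π·10.0³) = 1.77e+06/3141.6 = 563.41 MPa
τ_max = K·τ₀ = 1.2573 × 563.41 = 708.37 MPa

708 MPa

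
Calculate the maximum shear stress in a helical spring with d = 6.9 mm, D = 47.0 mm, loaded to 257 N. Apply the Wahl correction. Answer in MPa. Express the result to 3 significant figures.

114 MPa

Spring index C = D/d = 47.0/6.9 = 6.8116
K_W = (4C−1)/(4C−4) + 0.615/C = 26.246/23.246 + 0.0903 = 1.2193
τ₀ = 8FD/(πd³) = 8·257·47.0/(π·6.9³) = 96632/1032 = 93.632 MPa
τ_max = K·τ₀ = 1.2193 × 93.632 = 114.17 MPa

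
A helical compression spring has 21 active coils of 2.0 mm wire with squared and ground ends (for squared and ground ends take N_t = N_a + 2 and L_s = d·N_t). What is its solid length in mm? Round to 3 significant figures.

46.0 mm

squared and ground ends: N_t = N_a + 2 = 21 + 2 = 23
L_s = d·N_t = 2.0 × 23 = 46 mm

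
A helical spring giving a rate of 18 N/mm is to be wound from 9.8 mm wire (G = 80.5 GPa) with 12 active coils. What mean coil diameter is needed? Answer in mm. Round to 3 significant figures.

D = (Gd⁴/(8N_a·k))^(1/3) = (80.5×10³·9.8⁴/(8·12·18))^(1/3)
  = (429691)^(1/3) = 75.4603 mm

75.5 mm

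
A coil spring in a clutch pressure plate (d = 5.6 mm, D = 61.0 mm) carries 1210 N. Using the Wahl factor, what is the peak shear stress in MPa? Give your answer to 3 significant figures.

Spring index C = D/d = 61.0/5.6 = 10.8929
K_W = (4C−1)/(4C−4) + 0.615/C = 42.571/39.571 + 0.0565 = 1.1323
τ₀ = 8FD/(πd³) = 8·1210·61.0/(π·5.6³) = 590480/551.71 = 1070.3 MPa
τ_max = K·τ₀ = 1.1323 × 1070.3 = 1211.8 MPa

1210 MPa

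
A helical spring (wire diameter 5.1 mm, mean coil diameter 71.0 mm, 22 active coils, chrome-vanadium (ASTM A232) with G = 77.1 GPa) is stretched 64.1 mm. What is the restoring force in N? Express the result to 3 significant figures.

53.1 N

k = Gd⁴/(8D³N_a) = (77.1×10³)(5.1⁴)/(8·71.0³·22) = 0.82803 N/mm
F = k·δ = 0.82803 × 64.1 = 53.077 N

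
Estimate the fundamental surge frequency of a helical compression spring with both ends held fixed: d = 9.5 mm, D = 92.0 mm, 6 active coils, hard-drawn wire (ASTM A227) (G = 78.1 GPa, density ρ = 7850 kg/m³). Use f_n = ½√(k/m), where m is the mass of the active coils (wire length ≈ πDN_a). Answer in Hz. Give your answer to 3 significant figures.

k = Gd⁴/(8D³N_a) = (78.1×10³)(9.5⁴)/(8·92.0³·6) = 17.019 N/mm = 17019 N/m
Wire length L = πDN_a = π·92.0·6 = 1734.2 mm
m = ρ·(πd²/4)·L = 7850 × 70.882×10⁻⁶ m² × 1.7342 m = 0.96493 kg
f_n = ½√(k/m) = 0.5·√(17019/0.96493) = 0.5·√(17638) = 66.404 Hz

66.4 Hz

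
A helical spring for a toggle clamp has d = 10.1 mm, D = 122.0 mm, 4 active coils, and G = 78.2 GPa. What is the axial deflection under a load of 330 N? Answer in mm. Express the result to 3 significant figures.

k = Gd⁴/(8D³N_a) = (78.2×10³)(10.1⁴)/(8·122.0³·4) = 14.004 N/mm
δ = F/k = 330 / 14.004 = 23.564 mm

23.6 mm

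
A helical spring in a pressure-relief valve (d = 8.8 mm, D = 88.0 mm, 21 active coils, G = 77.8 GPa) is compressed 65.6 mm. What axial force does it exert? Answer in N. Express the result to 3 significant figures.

267 N

k = Gd⁴/(8D³N_a) = (77.8×10³)(8.8⁴)/(8·88.0³·21) = 4.0752 N/mm
F = k·δ = 4.0752 × 65.6 = 267.34 N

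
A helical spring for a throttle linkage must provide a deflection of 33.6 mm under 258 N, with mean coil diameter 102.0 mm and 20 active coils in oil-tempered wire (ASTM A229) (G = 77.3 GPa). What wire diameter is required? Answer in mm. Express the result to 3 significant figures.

Required rate k = F/δ = 258/33.6 = 7.6786 N/mm
d = (8D³N_a·k / G)^(1/4) = (8·102.0³·20·7.6786 / (77.3×10³))^0.25
  = (16866)^0.25 = 11.3961 mm

11.4 mm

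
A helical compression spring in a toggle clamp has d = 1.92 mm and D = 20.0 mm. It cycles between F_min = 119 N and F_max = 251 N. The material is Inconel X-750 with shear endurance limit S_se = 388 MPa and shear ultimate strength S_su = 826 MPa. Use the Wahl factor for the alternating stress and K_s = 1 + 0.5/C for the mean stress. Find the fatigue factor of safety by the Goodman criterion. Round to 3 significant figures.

C = D/d = 20.0/1.92 = 10.4167; K_W = (4C−1)/(4C−4)+0.615/C = 1.1387; K_s = 1+0.5/C = 1.0480
F_a = (F_max−F_min)/2 = 66 N; F_m = (F_max+F_min)/2 = 185 N
τ_a = K_W·8F_aD/(πd³) = 1.1387 × 474.91 = 540.77 MPa
τ_m = K_s·8F_mD/(πd³) = 1.0480 × 1331.2 = 1395.1 MPa
Goodman: 1/n_f = τ_a/S_se + τ_m/S_su = 540.77/388 + 1395.1/826 = 1.39374 + 1.68896 = 3.0827
n_f = 1/3.0827 = 0.3244

0.324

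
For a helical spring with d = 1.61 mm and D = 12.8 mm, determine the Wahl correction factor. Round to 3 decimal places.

1.185

C = D/d = 12.8/1.61 = 7.9503
K_W = (4C−1)/(4C−4) + 0.615/C = 30.801/27.801 + 0.0774 = 1.1853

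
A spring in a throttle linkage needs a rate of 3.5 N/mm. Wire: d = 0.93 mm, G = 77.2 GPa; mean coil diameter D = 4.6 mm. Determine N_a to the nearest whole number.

21

N_a = Gd⁴/(8D³k) = (77.2×10³ × 0.93⁴)/(8 × 4.6³ × 3.5)
    = 57749.6 / 2725.41 = 21.19 → 21 coils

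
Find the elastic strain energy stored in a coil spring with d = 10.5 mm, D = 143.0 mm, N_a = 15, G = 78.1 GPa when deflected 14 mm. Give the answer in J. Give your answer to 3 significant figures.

0.265 J

k = Gd⁴/(8D³N_a) = (78.1×10³)(10.5⁴)/(8·143.0³·15) = 2.7053 N/mm
U = ½kδ² = 0.5 × 2.7053 × 14² = 265.12 N·mm = 0.26512 J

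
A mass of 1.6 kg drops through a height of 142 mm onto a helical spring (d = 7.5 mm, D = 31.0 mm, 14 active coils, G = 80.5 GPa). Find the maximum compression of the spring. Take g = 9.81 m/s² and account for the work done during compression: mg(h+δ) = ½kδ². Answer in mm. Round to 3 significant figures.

7.85 mm

k = Gd⁴/(8D³N_a) = (80.5×10³)(7.5⁴)/(8·31.0³·14) = 76.337 N/mm
W = mg = 1.6 × 9.81 = 15.696 N
½kδ² − Wδ − Wh = 0 → δ = (W + √(W² + 2kWh))/k
δ = (15.696 + √(246.36 + 340287))/76.337 = (15.696 + 583.55)/76.337 = 7.85 mm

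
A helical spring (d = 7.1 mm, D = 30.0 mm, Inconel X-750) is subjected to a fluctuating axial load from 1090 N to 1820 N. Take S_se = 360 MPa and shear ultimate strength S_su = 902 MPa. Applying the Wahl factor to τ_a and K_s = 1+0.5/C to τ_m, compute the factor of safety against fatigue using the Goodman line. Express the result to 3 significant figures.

1.46

C = D/d = 30.0/7.1 = 4.2254; K_W = (4C−1)/(4C−4)+0.615/C = 1.3781; K_s = 1+0.5/C = 1.1183
F_a = (F_max−F_min)/2 = 365 N; F_m = (F_max+F_min)/2 = 1455 N
τ_a = K_W·8F_aD/(πd³) = 1.3781 × 77.907 = 107.36 MPa
τ_m = K_s·8F_mD/(πd³) = 1.1183 × 310.56 = 347.31 MPa
Goodman: 1/n_f = τ_a/S_se + τ_m/S_su = 107.36/360 + 347.31/902 = 0.29823 + 0.38505 = 0.68328
n_f = 1/0.68328 = 1.464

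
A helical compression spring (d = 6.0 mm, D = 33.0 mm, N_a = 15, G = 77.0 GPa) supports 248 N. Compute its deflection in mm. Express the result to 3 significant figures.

k = Gd⁴/(8D³N_a) = (77.0×10³)(6.0⁴)/(8·33.0³·15) = 23.14 N/mm
δ = F/k = 248 / 23.14 = 10.717 mm

10.7 mm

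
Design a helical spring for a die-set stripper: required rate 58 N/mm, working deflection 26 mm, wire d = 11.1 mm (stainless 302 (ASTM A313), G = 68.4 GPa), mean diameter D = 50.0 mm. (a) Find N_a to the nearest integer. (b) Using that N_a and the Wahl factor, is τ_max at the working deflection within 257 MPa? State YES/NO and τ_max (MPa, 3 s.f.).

N_a = Gd⁴/(8D³k) = (68.4×10³)(11.1⁴)/(8·50.0³·58) = 17.9 → N_a = 18
Actual rate k = Gd⁴/(8D³·18) = 57.687 N/mm
Working load F = kδ = 57.687·26 = 1499.9 N
C = 50.0/11.1 = 4.5045; K_W = (4C−1)/(4C−4)+0.615/C = 1.3505
τ_max = K_W·8FD/(πd³) = 1.3505·139.63 = 188.58 MPa
τ_max ≤ 257 MPa → acceptable

(a) 18 coils; (b) YES, τ_max = 189 MPa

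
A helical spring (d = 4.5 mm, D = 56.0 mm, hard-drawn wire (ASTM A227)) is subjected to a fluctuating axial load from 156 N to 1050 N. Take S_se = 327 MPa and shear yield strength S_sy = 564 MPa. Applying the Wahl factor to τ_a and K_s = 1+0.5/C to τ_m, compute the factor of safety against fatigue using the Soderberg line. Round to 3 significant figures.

0.242

C = D/d = 56.0/4.5 = 12.4444; K_W = (4C−1)/(4C−4)+0.615/C = 1.1150; K_s = 1+0.5/C = 1.0402
F_a = (F_max−F_min)/2 = 447 N; F_m = (F_max+F_min)/2 = 603 N
τ_a = K_W·8F_aD/(πd³) = 1.1150 × 699.52 = 779.93 MPa
τ_m = K_s·8F_mD/(πd³) = 1.0402 × 943.64 = 981.56 MPa
Soderberg: 1/n_f = τ_a/S_se + τ_m/S_sy = 779.93/327 + 981.56/564 = 2.38510 + 1.74035 = 4.1255
n_f = 1/4.1255 = 0.2424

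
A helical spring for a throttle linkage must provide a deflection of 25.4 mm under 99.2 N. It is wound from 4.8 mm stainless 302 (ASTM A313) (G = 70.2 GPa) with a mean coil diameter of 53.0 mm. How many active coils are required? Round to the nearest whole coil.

Required rate k = F/δ = 99.2/25.4 = 3.9055 N/mm
N_a = Gd⁴/(8D³k) = (70.2×10³ × 4.8⁴)/(8 × 53.0³ × 3.9055)
    = 3.72651e+07 / 4.65153e+06 = 8.011 → 8 coils

8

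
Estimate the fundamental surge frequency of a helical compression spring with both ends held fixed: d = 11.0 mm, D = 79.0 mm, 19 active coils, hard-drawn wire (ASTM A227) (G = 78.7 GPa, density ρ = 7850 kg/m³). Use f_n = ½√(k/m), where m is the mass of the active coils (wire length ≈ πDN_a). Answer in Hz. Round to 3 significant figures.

k = Gd⁴/(8D³N_a) = (78.7×10³)(11.0⁴)/(8·79.0³·19) = 15.375 N/mm = 15375 N/m
Wire length L = πDN_a = π·79.0·19 = 4715.5 mm
m = ρ·(πd²/4)·L = 7850 × 95.033×10⁻⁶ m² × 4.7155 m = 3.5178 kg
f_n = ½√(k/m) = 0.5·√(15375/3.5178) = 0.5·√(4370.6) = 33.055 Hz

33.1 Hz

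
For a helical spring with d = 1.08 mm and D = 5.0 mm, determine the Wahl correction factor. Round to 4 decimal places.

C = D/d = 5.0/1.08 = 4.6296
K_W = (4C−1)/(4C−4) + 0.615/C = 17.519/14.519 + 0.1328 = 1.3395

1.3395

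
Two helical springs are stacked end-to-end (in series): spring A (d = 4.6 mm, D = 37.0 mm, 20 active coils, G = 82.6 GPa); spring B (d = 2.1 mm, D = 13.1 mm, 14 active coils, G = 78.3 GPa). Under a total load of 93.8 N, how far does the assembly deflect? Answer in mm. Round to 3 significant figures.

k_A = Gd⁴/(8D³N_a) = (82.6×10³)(4.6⁴)/(8·37.0³·20) = 4.5634 N/mm
k_B = Gd⁴/(8D³N_a) = (78.3×10³)(2.1⁴)/(8·13.1³·14) = 6.0479 N/mm
Series: 1/k_eq = 1/4.5634 + 1/6.0479 = 0.38448; k_eq = 2.6009 N/mm
δ = F/k_eq = 93.8/2.6009 = 36.064 mm

36.1 mm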